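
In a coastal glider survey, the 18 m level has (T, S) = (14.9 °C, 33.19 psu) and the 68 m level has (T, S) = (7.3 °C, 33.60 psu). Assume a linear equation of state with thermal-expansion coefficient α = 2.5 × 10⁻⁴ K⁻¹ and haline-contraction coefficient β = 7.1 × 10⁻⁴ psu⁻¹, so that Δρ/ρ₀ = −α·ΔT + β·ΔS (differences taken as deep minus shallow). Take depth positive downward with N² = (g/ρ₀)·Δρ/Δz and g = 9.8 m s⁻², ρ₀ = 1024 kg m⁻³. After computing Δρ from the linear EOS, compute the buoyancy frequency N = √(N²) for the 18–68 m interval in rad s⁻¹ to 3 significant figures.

0.0207 rad s⁻¹

ΔT = -7.6 K, ΔS = +0.41 psu (deep − shallow).
Δρ/ρ₀ = −αΔT + βΔS = 1.90 × 10⁻³ + 2.911 × 10⁻⁴ = 2.1911 × 10⁻³, so Δρ ≈ 2.244 kg m⁻³.
N² = (g/ρ₀)·Δρ/Δz = g·(Δρ/ρ₀)/Δz = 9.8 × 2.1911 × 10⁻³ / 50 = 4.2946 × 10⁻⁴ s⁻².
N = √(4.2946 × 10⁻⁴) = 0.020723 rad s⁻¹ ≈ 0.0207 rad s⁻¹.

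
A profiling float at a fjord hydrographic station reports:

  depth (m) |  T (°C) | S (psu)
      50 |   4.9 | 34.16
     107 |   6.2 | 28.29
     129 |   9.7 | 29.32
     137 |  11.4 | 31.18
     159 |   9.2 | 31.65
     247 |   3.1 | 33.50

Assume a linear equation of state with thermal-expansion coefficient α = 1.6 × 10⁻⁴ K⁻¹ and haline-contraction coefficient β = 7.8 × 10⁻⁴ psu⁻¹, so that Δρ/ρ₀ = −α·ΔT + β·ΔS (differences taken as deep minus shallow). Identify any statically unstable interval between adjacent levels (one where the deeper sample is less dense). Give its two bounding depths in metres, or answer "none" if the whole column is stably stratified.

Evaluate Δρ/ρ₀ = −αΔT + βΔS across each adjacent pair:
  50–107 m: −αΔT+βΔS = −(1.6 × 10⁻⁴)(+1.3)+(7.8 × 10⁻⁴)(-5.87) = -4.8 × 10⁻³ → UNSTABLE
  107–129 m: −αΔT+βΔS = −(1.6 × 10⁻⁴)(+3.5)+(7.8 × 10⁻⁴)(+1.03) = 2.4 × 10⁻⁴ → stable
  129–137 m: −αΔT+βΔS = −(1.6 × 10⁻⁴)(+1.7)+(7.8 × 10⁻⁴)(+1.86) = 1.2 × 10⁻³ → stable
  137–159 m: −αΔT+βΔS = −(1.6 × 10⁻⁴)(-2.2)+(7.8 × 10⁻⁴)(+0.47) = 7.2 × 10⁻⁴ → stable
  159–247 m: −αΔT+βΔS = −(1.6 × 10⁻⁴)(-6.1)+(7.8 × 10⁻⁴)(+1.85) = 2.4 × 10⁻³ → stable
The 50–107 m interval has Δρ < 0: lighter water underlies denser water.

50–107 m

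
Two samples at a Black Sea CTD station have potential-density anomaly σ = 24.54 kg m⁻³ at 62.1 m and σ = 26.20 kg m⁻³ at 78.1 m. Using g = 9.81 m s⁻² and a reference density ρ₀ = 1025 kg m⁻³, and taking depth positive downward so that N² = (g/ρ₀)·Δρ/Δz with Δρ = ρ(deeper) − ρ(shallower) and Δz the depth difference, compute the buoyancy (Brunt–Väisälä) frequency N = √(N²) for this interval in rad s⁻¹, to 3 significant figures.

0.0315 rad s⁻¹

Δρ = 1026.20 − 1024.54 = 1.66 kg m⁻³ over Δz = 78.1 − 62.1 = 16 m.
N² = (9.81/1025) × (1.66/16) = 9.9296 × 10⁻⁴ s⁻².
N = √(9.9296 × 10⁻⁴) = 0.031511 rad s⁻¹ ≈ 0.0315 rad s⁻¹.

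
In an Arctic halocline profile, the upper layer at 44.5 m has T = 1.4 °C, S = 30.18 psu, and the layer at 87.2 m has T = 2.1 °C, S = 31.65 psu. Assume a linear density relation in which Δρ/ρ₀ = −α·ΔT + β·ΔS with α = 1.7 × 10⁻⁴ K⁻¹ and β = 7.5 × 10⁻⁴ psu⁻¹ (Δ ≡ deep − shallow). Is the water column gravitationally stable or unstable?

ΔT = 2.1 − 1.4 = +0.7 K and ΔS = 31.65 − 30.18 = +1.47 psu (deep − shallow).
−αΔT = -1.19 × 10⁻⁴; βΔS = 1.1025 × 10⁻³; sum Δρ/ρ₀ = 9.835 × 10⁻⁴.
Δρ/ρ₀ > 0, so Δρ > 0: deeper water is denser → statically stable.

stable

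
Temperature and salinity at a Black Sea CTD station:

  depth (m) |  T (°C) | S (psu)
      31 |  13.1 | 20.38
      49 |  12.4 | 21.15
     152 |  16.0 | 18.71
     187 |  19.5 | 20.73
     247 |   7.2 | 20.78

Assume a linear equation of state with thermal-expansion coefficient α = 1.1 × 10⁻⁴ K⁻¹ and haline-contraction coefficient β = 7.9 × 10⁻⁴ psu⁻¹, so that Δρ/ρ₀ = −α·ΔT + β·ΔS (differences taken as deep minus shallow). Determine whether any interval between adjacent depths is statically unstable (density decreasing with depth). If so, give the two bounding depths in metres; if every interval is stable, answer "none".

Evaluate Δρ/ρ₀ = −αΔT + βΔS across each adjacent pair:
  31–49 m: −αΔT+βΔS = −(1.1 × 10⁻⁴)(-0.7)+(7.9 × 10⁻⁴)(+0.77) = 6.9 × 10⁻⁴ → stable
  49–152 m: −αΔT+βΔS = −(1.1 × 10⁻⁴)(+3.6)+(7.9 × 10⁻⁴)(-2.44) = -2.3 × 10⁻³ → UNSTABLE
  152–187 m: −αΔT+βΔS = −(1.1 × 10⁻⁴)(+3.5)+(7.9 × 10⁻⁴)(+2.02) = 1.2 × 10⁻³ → stable
  187–247 m: −αΔT+βΔS = −(1.1 × 10⁻⁴)(-12.3)+(7.9 × 10⁻⁴)(+0.05) = 1.4 × 10⁻³ → stable
The 49–152 m interval has Δρ < 0: lighter water underlies denser water.

49–152 m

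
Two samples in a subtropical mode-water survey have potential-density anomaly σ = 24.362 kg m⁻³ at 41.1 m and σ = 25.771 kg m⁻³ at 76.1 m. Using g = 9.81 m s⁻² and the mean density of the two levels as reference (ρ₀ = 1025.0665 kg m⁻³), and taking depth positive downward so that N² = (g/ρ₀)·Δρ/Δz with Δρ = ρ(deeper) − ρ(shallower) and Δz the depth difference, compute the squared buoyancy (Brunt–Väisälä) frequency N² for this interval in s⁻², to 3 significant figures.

3.85 × 10⁻⁴ s⁻²

Δρ = 1025.771 − 1024.362 = 1.409 kg m⁻³ over Δz = 76.1 − 41.1 = 35 m.
N² = (9.81/1025.0665) × (1.409/35) = 3.8527 × 10⁻⁴ s⁻² ≈ 3.85 × 10⁻⁴ s⁻².
N² > 0, so the interval is statically stable.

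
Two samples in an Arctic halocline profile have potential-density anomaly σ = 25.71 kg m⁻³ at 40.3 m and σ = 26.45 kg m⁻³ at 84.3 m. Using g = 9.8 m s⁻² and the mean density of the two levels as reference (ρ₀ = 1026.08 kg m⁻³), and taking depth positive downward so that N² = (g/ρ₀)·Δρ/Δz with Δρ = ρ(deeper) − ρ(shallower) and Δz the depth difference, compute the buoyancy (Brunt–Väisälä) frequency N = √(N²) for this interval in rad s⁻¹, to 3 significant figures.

Δρ = 1026.45 − 1025.71 = 0.74 kg m⁻³ over Δz = 84.3 − 40.3 = 44 m.
N² = (9.8/1026.08) × (0.74/44) = 1.6063 × 10⁻⁴ s⁻².
N = √(1.6063 × 10⁻⁴) = 0.012674 rad s⁻¹ ≈ 0.0127 rad s⁻¹.

0.0127 rad s⁻¹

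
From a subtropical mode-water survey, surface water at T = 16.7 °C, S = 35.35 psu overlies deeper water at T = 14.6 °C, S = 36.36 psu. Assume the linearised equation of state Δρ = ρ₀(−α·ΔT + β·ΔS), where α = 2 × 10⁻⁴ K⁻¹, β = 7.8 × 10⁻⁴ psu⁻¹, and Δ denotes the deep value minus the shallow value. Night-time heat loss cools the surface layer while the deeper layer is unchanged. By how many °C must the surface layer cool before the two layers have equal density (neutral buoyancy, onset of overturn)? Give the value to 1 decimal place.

6.0 °C

Neutral buoyancy requires Δρ = 0, i.e. −α(T_deep − T_surf′) + β(S_deep − S_surf) = 0.
T_surf′ = T_deep − (β/α)·ΔS = 14.6 − (7.8 × 10⁻⁴/2 × 10⁻⁴)·(+1.01) = 10.661 °C.
Cooling required: 16.7 − (10.661) = 6.039 °C.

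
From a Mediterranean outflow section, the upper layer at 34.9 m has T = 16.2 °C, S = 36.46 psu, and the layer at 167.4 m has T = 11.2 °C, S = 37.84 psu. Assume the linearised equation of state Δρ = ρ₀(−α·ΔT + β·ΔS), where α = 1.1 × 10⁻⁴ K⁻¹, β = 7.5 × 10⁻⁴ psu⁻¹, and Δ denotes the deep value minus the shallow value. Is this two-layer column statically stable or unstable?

ΔT = 11.2 − 16.2 = -5.0 K and ΔS = 37.84 − 36.46 = +1.38 psu (deep − shallow).
−αΔT = 5.50 × 10⁻⁴; βΔS = 1.035 × 10⁻³; sum Δρ/ρ₀ = 1.585 × 10⁻³.
Δρ/ρ₀ > 0, so Δρ > 0: deeper water is denser → statically stable.

stable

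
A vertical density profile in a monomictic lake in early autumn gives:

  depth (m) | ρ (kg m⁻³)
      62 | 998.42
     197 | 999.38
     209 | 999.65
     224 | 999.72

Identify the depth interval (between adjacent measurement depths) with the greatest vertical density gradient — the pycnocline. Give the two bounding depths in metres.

197–209 m

Compute the density gradient over each adjacent pair:
  62–197 m: Δρ/Δz = 0.96/135 = 7.1 × 10⁻³ kg m⁻⁴
  197–209 m: Δρ/Δz = 0.27/12 = 0.023 kg m⁻⁴
  209–224 m: Δρ/Δz = 0.07/15 = 4.7 × 10⁻³ kg m⁻⁴
The largest gradient is in the 197–209 m interval — the pycnocline.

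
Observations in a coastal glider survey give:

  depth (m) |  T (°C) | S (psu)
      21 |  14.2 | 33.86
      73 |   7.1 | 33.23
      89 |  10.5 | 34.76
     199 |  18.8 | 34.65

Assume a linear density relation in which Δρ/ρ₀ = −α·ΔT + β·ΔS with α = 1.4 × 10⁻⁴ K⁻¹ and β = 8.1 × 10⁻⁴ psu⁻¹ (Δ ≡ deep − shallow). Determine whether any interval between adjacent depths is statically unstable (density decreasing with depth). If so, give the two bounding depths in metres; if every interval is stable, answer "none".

Evaluate Δρ/ρ₀ = −αΔT + βΔS across each adjacent pair:
  21–73 m: −αΔT+βΔS = −(1.4 × 10⁻⁴)(-7.1)+(8.1 × 10⁻⁴)(-0.63) = 4.8 × 10⁻⁴ → stable
  73–89 m: −αΔT+βΔS = −(1.4 × 10⁻⁴)(+3.4)+(8.1 × 10⁻⁴)(+1.53) = 7.6 × 10⁻⁴ → stable
  89–199 m: −αΔT+βΔS = −(1.4 × 10⁻⁴)(+8.3)+(8.1 × 10⁻⁴)(-0.11) = -1.3 × 10⁻³ → UNSTABLE
The 89–199 m interval has Δρ < 0: lighter water underlies denser water.

89–199 m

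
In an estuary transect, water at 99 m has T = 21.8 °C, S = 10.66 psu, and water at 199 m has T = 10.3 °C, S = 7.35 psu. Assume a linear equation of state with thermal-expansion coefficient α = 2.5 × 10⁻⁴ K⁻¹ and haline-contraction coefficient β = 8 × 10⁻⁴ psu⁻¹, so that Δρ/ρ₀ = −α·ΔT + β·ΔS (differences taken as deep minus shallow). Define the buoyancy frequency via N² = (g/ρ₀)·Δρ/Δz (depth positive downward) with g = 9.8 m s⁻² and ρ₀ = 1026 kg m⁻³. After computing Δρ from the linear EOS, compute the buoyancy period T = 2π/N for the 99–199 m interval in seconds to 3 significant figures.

1.33 × 10³ s

ΔT = -11.5 K, ΔS = -3.31 psu (deep − shallow).
Δρ/ρ₀ = −αΔT + βΔS = 2.875 × 10⁻³ − 2.648 × 10⁻³ = 2.27 × 10⁻⁴, so Δρ ≈ 0.2329 kg m⁻³.
N² = (g/ρ₀)·Δρ/Δz = g·(Δρ/ρ₀)/Δz = 9.8 × 2.27 × 10⁻⁴ / 100 = 2.2246 × 10⁻⁵ s⁻².
N = √(2.2246 × 10⁻⁵) = 4.7166 × 10⁻³ rad s⁻¹ → T = 2π/N = 1.3321 × 10³ s ≈ 1.33 × 10³ s.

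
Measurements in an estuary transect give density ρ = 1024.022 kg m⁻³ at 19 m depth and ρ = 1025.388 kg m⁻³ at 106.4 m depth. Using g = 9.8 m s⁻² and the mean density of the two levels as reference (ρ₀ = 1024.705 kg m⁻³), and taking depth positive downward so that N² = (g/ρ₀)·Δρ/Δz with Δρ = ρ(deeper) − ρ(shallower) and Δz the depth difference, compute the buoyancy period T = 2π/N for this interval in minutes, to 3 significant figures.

8.57 min

Δρ = 1025.388 − 1024.022 = 1.366 kg m⁻³ over Δz = 106.4 − 19 = 87.4 m.
N² = (9.8/1024.705) × (1.366/87.4) = 1.4947 × 10⁻⁴ s⁻².
N = √(1.4947 × 10⁻⁴) = 0.012226 rad s⁻¹, so T = 2π/N = 513.92 s = 8.5653 min ≈ 8.57 min.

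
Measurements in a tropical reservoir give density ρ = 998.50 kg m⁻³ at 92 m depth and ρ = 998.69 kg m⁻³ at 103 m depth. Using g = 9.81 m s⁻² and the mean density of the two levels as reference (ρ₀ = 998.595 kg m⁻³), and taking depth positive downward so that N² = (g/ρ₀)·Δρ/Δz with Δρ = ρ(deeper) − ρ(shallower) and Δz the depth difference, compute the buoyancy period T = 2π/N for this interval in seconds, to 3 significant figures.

482 s

Δρ = 998.69 − 998.50 = 0.19 kg m⁻³ over Δz = 103 − 92 = 11 m.
N² = (9.81/998.595) × (0.19/11) = 1.6968 × 10⁻⁴ s⁻².
N = √(1.6968 × 10⁻⁴) = 0.013026 rad s⁻¹, so T = 2π/N = 482.36 s ≈ 482 s.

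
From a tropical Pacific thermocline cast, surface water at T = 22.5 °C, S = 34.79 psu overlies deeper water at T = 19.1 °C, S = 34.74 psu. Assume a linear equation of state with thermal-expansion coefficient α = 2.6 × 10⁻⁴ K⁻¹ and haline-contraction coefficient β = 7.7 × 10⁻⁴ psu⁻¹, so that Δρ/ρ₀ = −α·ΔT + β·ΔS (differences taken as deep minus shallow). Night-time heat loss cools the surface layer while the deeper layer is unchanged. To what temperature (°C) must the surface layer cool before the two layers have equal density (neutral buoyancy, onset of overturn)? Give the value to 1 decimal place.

Neutral buoyancy requires Δρ = 0, i.e. −α(T_deep − T_surf′) + β(S_deep − S_surf) = 0.
T_surf′ = T_deep − (β/α)·ΔS = 19.1 − (7.7 × 10⁻⁴/2.6 × 10⁻⁴)·(-0.05) = 19.248 °C.
Cooling required: 22.5 − (19.248) = 3.252 °C.

19.2 °C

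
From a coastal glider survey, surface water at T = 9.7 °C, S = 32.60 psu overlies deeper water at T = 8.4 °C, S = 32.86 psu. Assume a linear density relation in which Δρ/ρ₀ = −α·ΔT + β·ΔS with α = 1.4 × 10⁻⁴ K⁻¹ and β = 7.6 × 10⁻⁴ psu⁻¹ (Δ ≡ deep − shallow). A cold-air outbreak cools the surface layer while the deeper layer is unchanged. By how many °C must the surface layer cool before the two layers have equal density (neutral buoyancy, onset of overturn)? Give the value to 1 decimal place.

Neutral buoyancy requires Δρ = 0, i.e. −α(T_deep − T_surf′) + β(S_deep − S_surf) = 0.
T_surf′ = T_deep − (β/α)·ΔS = 8.4 − (7.6 × 10⁻⁴/1.4 × 10⁻⁴)·(+0.26) = 6.989 °C.
Cooling required: 9.7 − (6.989) = 2.711 °C.

2.7 °C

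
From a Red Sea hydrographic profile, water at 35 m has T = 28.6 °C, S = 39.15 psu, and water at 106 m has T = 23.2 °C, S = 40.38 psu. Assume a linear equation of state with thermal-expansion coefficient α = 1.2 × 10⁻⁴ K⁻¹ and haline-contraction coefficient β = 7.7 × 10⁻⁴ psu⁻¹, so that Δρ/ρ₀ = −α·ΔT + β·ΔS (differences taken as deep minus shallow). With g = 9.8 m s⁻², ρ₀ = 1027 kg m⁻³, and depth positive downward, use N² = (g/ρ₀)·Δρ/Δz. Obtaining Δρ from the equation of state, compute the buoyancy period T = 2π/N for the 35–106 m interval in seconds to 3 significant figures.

ΔT = -5.4 K, ΔS = +1.23 psu (deep − shallow).
Δρ/ρ₀ = −αΔT + βΔS = 6.48 × 10⁻⁴ + 9.471 × 10⁻⁴ = 1.5951 × 10⁻³, so Δρ ≈ 1.638 kg m⁻³.
N² = (g/ρ₀)·Δρ/Δz = g·(Δρ/ρ₀)/Δz = 9.8 × 1.5951 × 10⁻³ / 71 = 2.2017 × 10⁻⁴ s⁻².
N = √(2.2017 × 10⁻⁴) = 0.014838 rad s⁻¹ → T = 2π/N = 423.45 s ≈ 423 s.

423 s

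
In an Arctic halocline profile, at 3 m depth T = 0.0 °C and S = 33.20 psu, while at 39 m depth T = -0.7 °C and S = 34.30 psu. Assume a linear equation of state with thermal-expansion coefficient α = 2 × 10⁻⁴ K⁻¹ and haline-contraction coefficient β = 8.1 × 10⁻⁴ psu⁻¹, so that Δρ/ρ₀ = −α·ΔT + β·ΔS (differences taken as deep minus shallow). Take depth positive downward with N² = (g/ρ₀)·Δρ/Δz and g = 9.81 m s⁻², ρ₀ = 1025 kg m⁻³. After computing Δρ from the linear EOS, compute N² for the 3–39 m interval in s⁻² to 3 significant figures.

2.81 × 10⁻⁴ s⁻²

ΔT = -0.7 K, ΔS = +1.10 psu (deep − shallow).
Δρ/ρ₀ = −αΔT + βΔS = 1.40 × 10⁻⁴ + 8.91 × 10⁻⁴ = 1.031 × 10⁻³, so Δρ ≈ 1.057 kg m⁻³.
N² = (g/ρ₀)·Δρ/Δz = g·(Δρ/ρ₀)/Δz = 9.81 × 1.031 × 10⁻³ / 36 = 2.8095 × 10⁻⁴ s⁻² ≈ 2.81 × 10⁻⁴ s⁻².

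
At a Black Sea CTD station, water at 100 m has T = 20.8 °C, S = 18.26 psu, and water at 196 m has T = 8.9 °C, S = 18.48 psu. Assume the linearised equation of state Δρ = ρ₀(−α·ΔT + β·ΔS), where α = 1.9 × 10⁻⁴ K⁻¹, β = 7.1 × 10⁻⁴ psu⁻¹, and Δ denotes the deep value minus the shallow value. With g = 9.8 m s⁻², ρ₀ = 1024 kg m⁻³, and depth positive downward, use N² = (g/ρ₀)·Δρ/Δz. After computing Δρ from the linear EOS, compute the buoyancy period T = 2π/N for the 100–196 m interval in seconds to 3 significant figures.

ΔT = -11.9 K, ΔS = +0.22 psu (deep − shallow).
Δρ/ρ₀ = −αΔT + βΔS = 2.261 × 10⁻³ + 1.562 × 10⁻⁴ = 2.4172 × 10⁻³, so Δρ ≈ 2.475 kg m⁻³.
N² = (g/ρ₀)·Δρ/Δz = g·(Δρ/ρ₀)/Δz = 9.8 × 2.4172 × 10⁻³ / 96 = 2.4676 × 10⁻⁴ s⁻².
N = √(2.4676 × 10⁻⁴) = 0.015709 rad s⁻¹ → T = 2π/N = 399.97 s ≈ 400 s.

400 s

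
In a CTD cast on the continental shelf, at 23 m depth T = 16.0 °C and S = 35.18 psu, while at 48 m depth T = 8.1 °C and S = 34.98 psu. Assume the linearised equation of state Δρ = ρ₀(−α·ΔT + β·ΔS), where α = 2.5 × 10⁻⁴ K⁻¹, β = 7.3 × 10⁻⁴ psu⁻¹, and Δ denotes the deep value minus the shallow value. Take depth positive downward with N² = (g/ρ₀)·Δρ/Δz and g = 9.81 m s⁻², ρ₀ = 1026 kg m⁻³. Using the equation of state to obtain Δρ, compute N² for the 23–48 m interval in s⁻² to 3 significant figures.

7.18 × 10⁻⁴ s⁻²

ΔT = -7.9 K, ΔS = -0.20 psu (deep − shallow).
Δρ/ρ₀ = −αΔT + βΔS = 1.975 × 10⁻³ − 1.46 × 10⁻⁴ = 1.829 × 10⁻³, so Δρ ≈ 1.877 kg m⁻³.
N² = (g/ρ₀)·Δρ/Δz = g·(Δρ/ρ₀)/Δz = 9.81 × 1.829 × 10⁻³ / 25 = 7.1770 × 10⁻⁴ s⁻² ≈ 7.18 × 10⁻⁴ s⁻².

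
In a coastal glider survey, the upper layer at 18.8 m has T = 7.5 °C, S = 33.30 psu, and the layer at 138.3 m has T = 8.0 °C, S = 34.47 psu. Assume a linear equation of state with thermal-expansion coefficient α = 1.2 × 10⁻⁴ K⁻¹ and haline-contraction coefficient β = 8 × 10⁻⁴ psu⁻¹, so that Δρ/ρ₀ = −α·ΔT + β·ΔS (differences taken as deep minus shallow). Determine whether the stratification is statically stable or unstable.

stable

ΔT = 8.0 − 7.5 = +0.5 K and ΔS = 34.47 − 33.30 = +1.17 psu (deep − shallow).
−αΔT = -6.00 × 10⁻⁵; βΔS = 9.36 × 10⁻⁴; sum Δρ/ρ₀ = 8.76 × 10⁻⁴.
Δρ/ρ₀ > 0, so Δρ > 0: deeper water is denser → statically stable.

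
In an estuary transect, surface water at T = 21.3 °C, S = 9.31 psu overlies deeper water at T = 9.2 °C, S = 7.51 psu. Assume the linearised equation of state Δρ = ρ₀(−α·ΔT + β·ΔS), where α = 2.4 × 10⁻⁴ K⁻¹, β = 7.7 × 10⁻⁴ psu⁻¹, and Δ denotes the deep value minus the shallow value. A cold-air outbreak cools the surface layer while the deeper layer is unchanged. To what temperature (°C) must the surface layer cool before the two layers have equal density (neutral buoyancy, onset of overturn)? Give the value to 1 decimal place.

15.0 °C

Neutral buoyancy requires Δρ = 0, i.e. −α(T_deep − T_surf′) + β(S_deep − S_surf) = 0.
T_surf′ = T_deep − (β/α)·ΔS = 9.2 − (7.7 × 10⁻⁴/2.4 × 10⁻⁴)·(-1.80) = 14.975 °C.
Cooling required: 21.3 − (14.975) = 6.325 °C.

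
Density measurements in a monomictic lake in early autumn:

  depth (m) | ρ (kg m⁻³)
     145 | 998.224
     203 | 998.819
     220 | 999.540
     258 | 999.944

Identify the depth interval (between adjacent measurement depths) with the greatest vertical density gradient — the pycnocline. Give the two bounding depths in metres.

203–220 m

Compute the density gradient over each adjacent pair:
  145–203 m: Δρ/Δz = 0.595/58 = 0.010 kg m⁻⁴
  203–220 m: Δρ/Δz = 0.721/17 = 0.042 kg m⁻⁴
  220–258 m: Δρ/Δz = 0.404/38 = 0.011 kg m⁻⁴
The largest gradient is in the 203–220 m interval — the pycnocline.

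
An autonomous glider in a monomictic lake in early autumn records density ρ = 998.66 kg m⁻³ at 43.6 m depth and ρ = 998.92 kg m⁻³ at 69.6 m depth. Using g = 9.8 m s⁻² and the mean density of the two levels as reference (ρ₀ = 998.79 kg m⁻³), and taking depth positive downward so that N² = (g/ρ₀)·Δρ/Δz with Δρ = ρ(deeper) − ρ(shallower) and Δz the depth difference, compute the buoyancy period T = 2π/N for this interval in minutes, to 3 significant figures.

10.6 min

Δρ = 998.92 − 998.66 = 0.26 kg m⁻³ over Δz = 69.6 − 43.6 = 26 m.
N² = (9.8/998.79) × (0.26/26) = 9.8119 × 10⁻⁵ s⁻².
N = √(9.8119 × 10⁻⁵) = 9.9055 × 10⁻³ rad s⁻¹, so T = 2π/N = 634.31 s = 10.572 min ≈ 10.6 min.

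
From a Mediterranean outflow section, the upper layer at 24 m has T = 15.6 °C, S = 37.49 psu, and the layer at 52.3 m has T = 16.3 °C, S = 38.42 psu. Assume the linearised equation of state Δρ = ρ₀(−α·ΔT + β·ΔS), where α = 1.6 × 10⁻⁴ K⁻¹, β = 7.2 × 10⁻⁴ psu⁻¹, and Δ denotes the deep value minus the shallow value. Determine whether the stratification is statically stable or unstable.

stable

ΔT = 16.3 − 15.6 = +0.7 K and ΔS = 38.42 − 37.49 = +0.93 psu (deep − shallow).
−αΔT = -1.12 × 10⁻⁴; βΔS = 6.696 × 10⁻⁴; sum Δρ/ρ₀ = 5.576 × 10⁻⁴.
Δρ/ρ₀ > 0, so Δρ > 0: deeper water is denser → statically stable.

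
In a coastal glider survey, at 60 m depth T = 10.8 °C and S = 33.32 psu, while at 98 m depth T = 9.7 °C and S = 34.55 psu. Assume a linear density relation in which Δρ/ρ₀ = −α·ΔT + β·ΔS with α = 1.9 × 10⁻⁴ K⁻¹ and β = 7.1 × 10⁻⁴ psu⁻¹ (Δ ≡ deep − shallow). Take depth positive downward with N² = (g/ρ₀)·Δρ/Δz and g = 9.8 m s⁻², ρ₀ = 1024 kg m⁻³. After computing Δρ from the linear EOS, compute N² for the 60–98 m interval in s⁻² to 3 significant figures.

ΔT = -1.1 K, ΔS = +1.23 psu (deep − shallow).
Δρ/ρ₀ = −αΔT + βΔS = 2.09 × 10⁻⁴ + 8.733 × 10⁻⁴ = 1.0823 × 10⁻³, so Δρ ≈ 1.108 kg m⁻³.
N² = (g/ρ₀)·Δρ/Δz = g·(Δρ/ρ₀)/Δz = 9.8 × 1.0823 × 10⁻³ / 38 = 2.7912 × 10⁻⁴ s⁻² ≈ 2.79 × 10⁻⁴ s⁻².

2.79 × 10⁻⁴ s⁻²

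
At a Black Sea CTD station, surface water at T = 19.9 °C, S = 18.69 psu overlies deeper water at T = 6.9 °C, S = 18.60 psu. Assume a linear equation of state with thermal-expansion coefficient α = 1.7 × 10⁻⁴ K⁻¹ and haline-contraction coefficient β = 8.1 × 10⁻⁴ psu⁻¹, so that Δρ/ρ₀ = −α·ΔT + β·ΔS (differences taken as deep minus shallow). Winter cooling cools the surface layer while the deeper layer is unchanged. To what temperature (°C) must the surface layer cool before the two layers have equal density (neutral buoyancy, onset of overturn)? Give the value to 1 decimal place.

7.3 °C

Neutral buoyancy requires Δρ = 0, i.e. −α(T_deep − T_surf′) + β(S_deep − S_surf) = 0.
T_surf′ = T_deep − (β/α)·ΔS = 6.9 − (8.1 × 10⁻⁴/1.7 × 10⁻⁴)·(-0.09) = 7.329 °C.
Cooling required: 19.9 − (7.329) = 12.571 °C.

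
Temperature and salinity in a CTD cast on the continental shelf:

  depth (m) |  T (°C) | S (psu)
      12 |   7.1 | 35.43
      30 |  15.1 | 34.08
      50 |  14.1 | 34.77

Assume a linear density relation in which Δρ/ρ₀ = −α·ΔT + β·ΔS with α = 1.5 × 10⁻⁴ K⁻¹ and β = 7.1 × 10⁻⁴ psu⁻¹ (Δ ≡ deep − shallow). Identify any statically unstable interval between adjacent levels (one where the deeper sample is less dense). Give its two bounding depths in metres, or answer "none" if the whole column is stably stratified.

12–30 m

Evaluate Δρ/ρ₀ = −αΔT + βΔS across each adjacent pair:
  12–30 m: −αΔT+βΔS = −(1.5 × 10⁻⁴)(+8.0)+(7.1 × 10⁻⁴)(-1.35) = -2.2 × 10⁻³ → UNSTABLE
  30–50 m: −αΔT+βΔS = −(1.5 × 10⁻⁴)(-1.0)+(7.1 × 10⁻⁴)(+0.69) = 6.4 × 10⁻⁴ → stable
The 12–30 m interval has Δρ < 0: lighter water underlies denser water.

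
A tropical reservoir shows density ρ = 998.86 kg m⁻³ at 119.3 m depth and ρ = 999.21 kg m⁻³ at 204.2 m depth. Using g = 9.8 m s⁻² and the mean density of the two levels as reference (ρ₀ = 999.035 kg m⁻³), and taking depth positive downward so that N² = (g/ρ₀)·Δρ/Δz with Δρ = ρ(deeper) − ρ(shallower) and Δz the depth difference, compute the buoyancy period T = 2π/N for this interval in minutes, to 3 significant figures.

16.5 min

Δρ = 999.21 − 998.86 = 0.35 kg m⁻³ over Δz = 204.2 − 119.3 = 84.9 m.
N² = (9.8/999.035) × (0.35/84.9) = 4.0439 × 10⁻⁵ s⁻².
N = √(4.0439 × 10⁻⁵) = 6.3592 × 10⁻³ rad s⁻¹, so T = 2π/N = 988.05 s = 16.467 min ≈ 16.5 min.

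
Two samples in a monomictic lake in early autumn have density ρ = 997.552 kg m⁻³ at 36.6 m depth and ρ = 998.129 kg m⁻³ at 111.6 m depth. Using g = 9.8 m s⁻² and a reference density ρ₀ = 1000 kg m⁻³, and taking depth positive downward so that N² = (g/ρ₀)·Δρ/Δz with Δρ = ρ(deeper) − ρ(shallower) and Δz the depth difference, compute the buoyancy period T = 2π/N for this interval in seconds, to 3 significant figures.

724 s

Δρ = 998.129 − 997.552 = 0.577 kg m⁻³ over Δz = 111.6 − 36.6 = 75 m.
N² = (9.8/1000) × (0.577/75) = 7.5395 × 10⁻⁵ s⁻².
N = √(7.5395 × 10⁻⁵) = 8.6830 × 10⁻³ rad s⁻¹, so T = 2π/N = 723.62 s ≈ 724 s.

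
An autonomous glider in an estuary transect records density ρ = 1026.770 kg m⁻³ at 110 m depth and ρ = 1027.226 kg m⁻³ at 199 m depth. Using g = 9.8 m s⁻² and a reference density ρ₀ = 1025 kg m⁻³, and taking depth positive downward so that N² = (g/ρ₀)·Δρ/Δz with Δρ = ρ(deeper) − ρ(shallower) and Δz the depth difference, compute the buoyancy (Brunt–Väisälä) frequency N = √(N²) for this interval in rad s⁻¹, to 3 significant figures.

Δρ = 1027.226 − 1026.770 = 0.456 kg m⁻³ over Δz = 199 − 110 = 89 m.
N² = (9.8/1025) × (0.456/89) = 4.8987 × 10⁻⁵ s⁻².
N = √(4.8987 × 10⁻⁵) = 6.9991 × 10⁻³ rad s⁻¹ ≈ 7.00 × 10⁻³ rad s⁻¹.

7.00 × 10⁻³ rad s⁻¹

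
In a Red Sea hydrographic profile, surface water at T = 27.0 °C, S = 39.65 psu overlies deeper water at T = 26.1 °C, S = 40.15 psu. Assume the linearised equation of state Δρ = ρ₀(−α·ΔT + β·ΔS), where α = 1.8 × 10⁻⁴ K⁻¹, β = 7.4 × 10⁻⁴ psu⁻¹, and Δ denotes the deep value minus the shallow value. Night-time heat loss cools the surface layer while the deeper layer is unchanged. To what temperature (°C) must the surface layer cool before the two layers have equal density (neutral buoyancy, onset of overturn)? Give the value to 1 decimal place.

Neutral buoyancy requires Δρ = 0, i.e. −α(T_deep − T_surf′) + β(S_deep − S_surf) = 0.
T_surf′ = T_deep − (β/α)·ΔS = 26.1 − (7.4 × 10⁻⁴/1.8 × 10⁻⁴)·(+0.50) = 24.044 °C.
Cooling required: 27.0 − (24.044) = 2.956 °C.

24.0 °C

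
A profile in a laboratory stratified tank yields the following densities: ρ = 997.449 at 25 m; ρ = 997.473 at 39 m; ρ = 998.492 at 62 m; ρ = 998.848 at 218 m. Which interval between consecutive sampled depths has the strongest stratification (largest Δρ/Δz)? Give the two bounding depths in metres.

Compute the density gradient over each adjacent pair:
  25–39 m: Δρ/Δz = 0.024/14 = 1.7 × 10⁻³ kg m⁻⁴
  39–62 m: Δρ/Δz = 1.019/23 = 0.044 kg m⁻⁴
  62–218 m: Δρ/Δz = 0.356/156 = 2.3 × 10⁻³ kg m⁻⁴
The largest gradient is in the 39–62 m interval — the pycnocline.

39–62 m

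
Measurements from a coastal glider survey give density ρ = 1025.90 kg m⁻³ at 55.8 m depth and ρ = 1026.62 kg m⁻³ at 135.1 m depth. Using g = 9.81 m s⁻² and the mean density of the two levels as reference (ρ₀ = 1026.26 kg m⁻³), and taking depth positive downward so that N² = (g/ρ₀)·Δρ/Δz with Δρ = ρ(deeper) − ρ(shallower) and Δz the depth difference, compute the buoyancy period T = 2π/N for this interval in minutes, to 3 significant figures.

Δρ = 1026.62 − 1025.90 = 0.72 kg m⁻³ over Δz = 135.1 − 55.8 = 79.3 m.
N² = (9.81/1026.26) × (0.72/79.3) = 8.6790 × 10⁻⁵ s⁻².
N = √(8.6790 × 10⁻⁵) = 9.3161 × 10⁻³ rad s⁻¹, so T = 2π/N = 674.44 s = 11.241 min ≈ 11.2 min.

11.2 min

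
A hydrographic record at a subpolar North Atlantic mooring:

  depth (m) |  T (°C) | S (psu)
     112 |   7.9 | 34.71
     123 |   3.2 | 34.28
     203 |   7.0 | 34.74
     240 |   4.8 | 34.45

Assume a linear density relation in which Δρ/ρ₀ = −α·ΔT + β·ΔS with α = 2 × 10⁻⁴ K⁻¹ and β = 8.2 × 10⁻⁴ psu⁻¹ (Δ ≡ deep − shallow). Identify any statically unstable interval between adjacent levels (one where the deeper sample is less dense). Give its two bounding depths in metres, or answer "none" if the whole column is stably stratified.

Evaluate Δρ/ρ₀ = −αΔT + βΔS across each adjacent pair:
  112–123 m: −αΔT+βΔS = −(2 × 10⁻⁴)(-4.7)+(8.2 × 10⁻⁴)(-0.43) = 5.9 × 10⁻⁴ → stable
  123–203 m: −αΔT+βΔS = −(2 × 10⁻⁴)(+3.8)+(8.2 × 10⁻⁴)(+0.46) = -3.8 × 10⁻⁴ → UNSTABLE
  203–240 m: −αΔT+βΔS = −(2 × 10⁻⁴)(-2.2)+(8.2 × 10⁻⁴)(-0.29) = 2.0 × 10⁻⁴ → stable
The 123–203 m interval has Δρ < 0: lighter water underlies denser water.

123–203 m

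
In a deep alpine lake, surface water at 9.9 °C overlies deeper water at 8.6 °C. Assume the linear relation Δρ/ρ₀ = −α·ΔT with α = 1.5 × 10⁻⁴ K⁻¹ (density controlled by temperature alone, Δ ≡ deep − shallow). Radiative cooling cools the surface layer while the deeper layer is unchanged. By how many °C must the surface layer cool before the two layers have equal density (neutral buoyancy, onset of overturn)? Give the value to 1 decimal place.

With temperature the only control, equal density requires T_surf′ = T_deep.
T_surf′ = 8.6 °C.
Cooling required: 9.9 − 8.6 = 1.3 °C.

1.3 °C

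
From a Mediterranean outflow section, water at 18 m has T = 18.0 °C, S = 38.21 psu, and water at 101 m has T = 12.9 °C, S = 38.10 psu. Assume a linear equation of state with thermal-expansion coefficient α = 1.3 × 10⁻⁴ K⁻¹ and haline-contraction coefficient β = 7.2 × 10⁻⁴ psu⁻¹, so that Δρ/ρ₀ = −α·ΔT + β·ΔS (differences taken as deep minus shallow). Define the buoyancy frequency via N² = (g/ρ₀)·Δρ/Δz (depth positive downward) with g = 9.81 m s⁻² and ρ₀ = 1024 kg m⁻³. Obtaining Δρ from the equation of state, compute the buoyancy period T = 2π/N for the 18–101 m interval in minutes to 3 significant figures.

12.6 min

ΔT = -5.1 K, ΔS = -0.11 psu (deep − shallow).
Δρ/ρ₀ = −αΔT + βΔS = 6.63 × 10⁻⁴ − 7.92 × 10⁻⁵ = 5.838 × 10⁻⁴, so Δρ ≈ 0.5978 kg m⁻³.
N² = (g/ρ₀)·Δρ/Δz = g·(Δρ/ρ₀)/Δz = 9.81 × 5.838 × 10⁻⁴ / 83 = 6.9001 × 10⁻⁵ s⁻².
N = √(6.9001 × 10⁻⁵) = 8.3067 × 10⁻³ rad s⁻¹ → T = 2π/N = 756.40 s = 12.607 min ≈ 12.6 min.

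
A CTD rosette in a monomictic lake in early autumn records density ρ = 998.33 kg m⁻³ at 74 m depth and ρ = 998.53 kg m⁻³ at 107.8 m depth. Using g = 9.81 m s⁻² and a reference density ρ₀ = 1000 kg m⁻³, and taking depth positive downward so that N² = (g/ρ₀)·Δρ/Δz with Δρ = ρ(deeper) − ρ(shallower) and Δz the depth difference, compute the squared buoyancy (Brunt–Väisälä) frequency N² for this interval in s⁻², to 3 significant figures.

Δρ = 998.53 − 998.33 = 0.20 kg m⁻³ over Δz = 107.8 − 74 = 33.8 m.
N² = (9.81/1000) × (0.20/33.8) = 5.8047 × 10⁻⁵ s⁻² ≈ 5.80 × 10⁻⁵ s⁻².

5.80 × 10⁻⁵ s⁻²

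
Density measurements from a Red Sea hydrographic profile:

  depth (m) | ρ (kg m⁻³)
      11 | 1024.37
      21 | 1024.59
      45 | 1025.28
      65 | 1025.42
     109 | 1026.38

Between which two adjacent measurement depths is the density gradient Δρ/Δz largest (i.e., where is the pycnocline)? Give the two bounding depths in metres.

Compute the density gradient over each adjacent pair:
  11–21 m: Δρ/Δz = 0.22/10 = 0.022 kg m⁻⁴
  21–45 m: Δρ/Δz = 0.69/24 = 0.029 kg m⁻⁴
  45–65 m: Δρ/Δz = 0.14/20 = 7.0 × 10⁻³ kg m⁻⁴
  65–109 m: Δρ/Δz = 0.96/44 = 0.022 kg m⁻⁴
The largest gradient is in the 21–45 m interval — the pycnocline.

21–45 m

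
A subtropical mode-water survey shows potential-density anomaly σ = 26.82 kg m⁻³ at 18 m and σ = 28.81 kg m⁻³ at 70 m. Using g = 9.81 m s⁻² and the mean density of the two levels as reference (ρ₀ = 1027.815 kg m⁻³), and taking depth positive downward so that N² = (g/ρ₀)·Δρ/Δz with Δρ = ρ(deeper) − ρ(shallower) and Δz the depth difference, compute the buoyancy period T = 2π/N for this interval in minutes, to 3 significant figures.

Δρ = 1028.81 − 1026.82 = 1.99 kg m⁻³ over Δz = 70 − 18 = 52 m.
N² = (9.81/1027.815) × (1.99/52) = 3.6526 × 10⁻⁴ s⁻².
N = √(3.6526 × 10⁻⁴) = 0.019112 rad s⁻¹, so T = 2π/N = 328.76 s = 5.4793 min ≈ 5.48 min.
A positive N² confirms static stability across the interval.

5.48 min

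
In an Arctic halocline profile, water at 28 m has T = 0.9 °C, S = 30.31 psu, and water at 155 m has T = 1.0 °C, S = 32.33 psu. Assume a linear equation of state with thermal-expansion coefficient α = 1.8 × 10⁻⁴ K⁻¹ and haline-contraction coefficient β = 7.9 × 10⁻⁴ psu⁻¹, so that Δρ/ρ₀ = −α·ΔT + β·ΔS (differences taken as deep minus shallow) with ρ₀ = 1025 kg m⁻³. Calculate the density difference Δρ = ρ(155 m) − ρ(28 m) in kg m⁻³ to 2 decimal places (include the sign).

ΔT = +0.1 K, ΔS = +2.02 psu (deep − shallow).
Δρ/ρ₀ = −(1.8 × 10⁻⁴)(+0.1) + (7.9 × 10⁻⁴)(+2.02) = 1.5778 × 10⁻³.
Δρ = 1025 × (1.5778 × 10⁻³) = +1.62 kg m⁻³.
Positive Δρ: denser below, stable.

+1.62 kg m⁻³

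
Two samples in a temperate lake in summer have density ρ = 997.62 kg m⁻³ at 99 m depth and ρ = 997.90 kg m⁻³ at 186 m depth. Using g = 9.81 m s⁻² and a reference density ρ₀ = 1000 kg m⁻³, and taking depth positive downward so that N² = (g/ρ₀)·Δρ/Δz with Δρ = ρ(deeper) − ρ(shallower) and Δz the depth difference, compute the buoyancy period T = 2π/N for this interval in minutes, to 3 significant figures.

18.6 min

Δρ = 997.90 − 997.62 = 0.28 kg m⁻³ over Δz = 186 − 99 = 87 m.
N² = (9.81/1000) × (0.28/87) = 3.1572 × 10⁻⁵ s⁻².
N = √(3.1572 × 10⁻⁵) = 5.6189 × 10⁻³ rad s⁻¹, so T = 2π/N = 1.1182 × 10³ s = 18.637 min ≈ 18.6 min.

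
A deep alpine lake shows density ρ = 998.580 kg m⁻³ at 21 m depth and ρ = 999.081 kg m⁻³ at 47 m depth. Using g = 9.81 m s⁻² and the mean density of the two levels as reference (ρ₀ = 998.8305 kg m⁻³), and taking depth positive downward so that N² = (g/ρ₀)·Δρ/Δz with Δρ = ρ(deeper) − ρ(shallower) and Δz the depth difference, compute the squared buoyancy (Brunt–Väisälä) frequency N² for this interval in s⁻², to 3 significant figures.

1.89 × 10⁻⁴ s⁻²

Δρ = 999.081 − 998.580 = 0.501 kg m⁻³ over Δz = 47 − 21 = 26 m.
N² = (9.81/998.8305) × (0.501/26) = 1.8925 × 10⁻⁴ s⁻² ≈ 1.89 × 10⁻⁴ s⁻².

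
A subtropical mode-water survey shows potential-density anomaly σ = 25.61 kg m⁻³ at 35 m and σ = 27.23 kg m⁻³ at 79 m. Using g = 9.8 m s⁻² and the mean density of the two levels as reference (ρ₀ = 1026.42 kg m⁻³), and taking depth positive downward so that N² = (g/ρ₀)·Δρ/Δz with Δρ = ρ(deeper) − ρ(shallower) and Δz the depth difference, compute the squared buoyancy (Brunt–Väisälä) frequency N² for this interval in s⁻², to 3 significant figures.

Δρ = 1027.23 − 1025.61 = 1.62 kg m⁻³ over Δz = 79 − 35 = 44 m.
N² = (9.8/1026.42) × (1.62/44) = 3.5153 × 10⁻⁴ s⁻² ≈ 3.52 × 10⁻⁴ s⁻².

3.52 × 10⁻⁴ s⁻²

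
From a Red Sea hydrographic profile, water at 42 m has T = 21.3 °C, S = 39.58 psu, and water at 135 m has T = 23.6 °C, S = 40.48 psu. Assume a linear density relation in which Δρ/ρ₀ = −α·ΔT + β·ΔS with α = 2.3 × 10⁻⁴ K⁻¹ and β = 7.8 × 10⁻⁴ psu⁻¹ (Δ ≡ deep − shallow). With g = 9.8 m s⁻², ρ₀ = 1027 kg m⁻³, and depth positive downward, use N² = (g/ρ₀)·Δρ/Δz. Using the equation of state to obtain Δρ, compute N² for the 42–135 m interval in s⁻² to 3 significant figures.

1.82 × 10⁻⁵ s⁻²

ΔT = +2.3 K, ΔS = +0.90 psu (deep − shallow).
Δρ/ρ₀ = −αΔT + βΔS = -5.29 × 10⁻⁴ + 7.02 × 10⁻⁴ = 1.73 × 10⁻⁴, so Δρ ≈ 0.1777 kg m⁻³.
N² = (g/ρ₀)·Δρ/Δz = g·(Δρ/ρ₀)/Δz = 9.8 × 1.73 × 10⁻⁴ / 93 = 1.8230 × 10⁻⁵ s⁻² ≈ 1.82 × 10⁻⁵ s⁻².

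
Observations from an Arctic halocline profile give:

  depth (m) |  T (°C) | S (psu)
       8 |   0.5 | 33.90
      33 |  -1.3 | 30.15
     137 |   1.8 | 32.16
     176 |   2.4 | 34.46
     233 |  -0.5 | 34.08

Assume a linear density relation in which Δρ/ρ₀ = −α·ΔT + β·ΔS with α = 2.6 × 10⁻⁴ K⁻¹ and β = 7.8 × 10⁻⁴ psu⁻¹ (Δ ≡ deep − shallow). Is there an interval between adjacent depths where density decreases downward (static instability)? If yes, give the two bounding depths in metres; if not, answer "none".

8–33 m

Evaluate Δρ/ρ₀ = −αΔT + βΔS across each adjacent pair:
  8–33 m: −αΔT+βΔS = −(2.6 × 10⁻⁴)(-1.8)+(7.8 × 10⁻⁴)(-3.75) = -2.5 × 10⁻³ → UNSTABLE
  33–137 m: −αΔT+βΔS = −(2.6 × 10⁻⁴)(+3.1)+(7.8 × 10⁻⁴)(+2.01) = 7.6 × 10⁻⁴ → stable
  137–176 m: −αΔT+βΔS = −(2.6 × 10⁻⁴)(+0.6)+(7.8 × 10⁻⁴)(+2.30) = 1.6 × 10⁻³ → stable
  176–233 m: −αΔT+βΔS = −(2.6 × 10⁻⁴)(-2.9)+(7.8 × 10⁻⁴)(-0.38) = 4.6 × 10⁻⁴ → stable
The 8–33 m interval has Δρ < 0: lighter water underlies denser water.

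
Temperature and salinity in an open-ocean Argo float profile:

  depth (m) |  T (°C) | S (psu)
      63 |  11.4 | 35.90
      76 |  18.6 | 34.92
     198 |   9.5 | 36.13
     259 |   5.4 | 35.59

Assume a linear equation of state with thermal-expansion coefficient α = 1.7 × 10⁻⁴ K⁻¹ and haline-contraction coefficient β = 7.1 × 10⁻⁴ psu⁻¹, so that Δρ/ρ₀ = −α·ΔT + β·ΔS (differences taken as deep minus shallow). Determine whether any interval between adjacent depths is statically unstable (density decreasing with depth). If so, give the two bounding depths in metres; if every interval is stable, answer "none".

Evaluate Δρ/ρ₀ = −αΔT + βΔS across each adjacent pair:
  63–76 m: −αΔT+βΔS = −(1.7 × 10⁻⁴)(+7.2)+(7.1 × 10⁻⁴)(-0.98) = -1.9 × 10⁻³ → UNSTABLE
  76–198 m: −αΔT+βΔS = −(1.7 × 10⁻⁴)(-9.1)+(7.1 × 10⁻⁴)(+1.21) = 2.4 × 10⁻³ → stable
  198–259 m: −αΔT+βΔS = −(1.7 × 10⁻⁴)(-4.1)+(7.1 × 10⁻⁴)(-0.54) = 3.1 × 10⁻⁴ → stable
The 63–76 m interval has Δρ < 0: lighter water underlies denser water.

63–76 m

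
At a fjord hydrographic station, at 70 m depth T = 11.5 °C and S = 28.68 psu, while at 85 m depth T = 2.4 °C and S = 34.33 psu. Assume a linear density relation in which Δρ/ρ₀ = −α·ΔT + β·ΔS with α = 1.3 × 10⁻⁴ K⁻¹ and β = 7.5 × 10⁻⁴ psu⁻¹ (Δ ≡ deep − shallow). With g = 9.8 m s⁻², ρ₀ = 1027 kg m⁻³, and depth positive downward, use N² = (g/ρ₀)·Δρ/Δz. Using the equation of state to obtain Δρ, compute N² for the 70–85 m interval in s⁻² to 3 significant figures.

3.54 × 10⁻³ s⁻²

ΔT = -9.1 K, ΔS = +5.65 psu (deep − shallow).
Δρ/ρ₀ = −αΔT + βΔS = 1.183 × 10⁻³ + 4.2375 × 10⁻³ = 5.4205 × 10⁻³, so Δρ ≈ 5.567 kg m⁻³.
N² = (g/ρ₀)·Δρ/Δz = g·(Δρ/ρ₀)/Δz = 9.8 × 5.4205 × 10⁻³ / 15 = 3.5414 × 10⁻³ s⁻² ≈ 3.54 × 10⁻³ s⁻².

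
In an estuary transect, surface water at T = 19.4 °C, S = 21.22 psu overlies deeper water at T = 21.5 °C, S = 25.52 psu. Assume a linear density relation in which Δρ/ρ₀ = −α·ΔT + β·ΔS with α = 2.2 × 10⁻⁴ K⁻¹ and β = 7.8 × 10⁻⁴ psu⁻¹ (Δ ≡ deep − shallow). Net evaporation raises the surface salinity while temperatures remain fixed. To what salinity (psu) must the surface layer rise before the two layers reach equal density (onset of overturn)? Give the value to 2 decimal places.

Neutral buoyancy requires −α(T_deep − T_surf) + β(S_deep − S_surf′) = 0.
S_surf′ = S_deep − (α/β)·ΔT = 25.52 − (2.2 × 10⁻⁴/7.8 × 10⁻⁴)·(+2.1) = 24.9277 psu.
Increase required: 24.9277 − 21.22 = 3.7077 psu.

24.93 psu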